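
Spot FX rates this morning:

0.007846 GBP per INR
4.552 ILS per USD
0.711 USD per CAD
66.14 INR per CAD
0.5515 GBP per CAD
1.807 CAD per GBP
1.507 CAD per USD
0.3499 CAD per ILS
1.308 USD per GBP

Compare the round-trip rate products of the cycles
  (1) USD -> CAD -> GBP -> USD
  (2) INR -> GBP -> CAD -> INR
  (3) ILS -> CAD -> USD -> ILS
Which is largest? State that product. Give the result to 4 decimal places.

(1) 1.507 × 0.5515 × 1.308 = 1.08709
(2) 0.007846 × 1.807 × 66.14 = 0.93771
(3) 0.3499 × 0.711 × 4.552 = 1.13244
Highest is cycle (3) at 1.1324 (>1, arbitrage).

1.1324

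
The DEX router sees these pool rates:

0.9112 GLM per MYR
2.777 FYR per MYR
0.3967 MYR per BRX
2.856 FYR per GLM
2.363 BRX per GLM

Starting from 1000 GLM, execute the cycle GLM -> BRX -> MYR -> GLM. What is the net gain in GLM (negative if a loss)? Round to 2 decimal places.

1000 GLM × 2.363 = 2363 BRX
2363 BRX × 0.3967 = 937.4021 MYR
937.4021 MYR × 0.9112 = 854.16079352 GLM
Net change: 854.16079352 − 1000 = -145.83920648 GLM

-145.84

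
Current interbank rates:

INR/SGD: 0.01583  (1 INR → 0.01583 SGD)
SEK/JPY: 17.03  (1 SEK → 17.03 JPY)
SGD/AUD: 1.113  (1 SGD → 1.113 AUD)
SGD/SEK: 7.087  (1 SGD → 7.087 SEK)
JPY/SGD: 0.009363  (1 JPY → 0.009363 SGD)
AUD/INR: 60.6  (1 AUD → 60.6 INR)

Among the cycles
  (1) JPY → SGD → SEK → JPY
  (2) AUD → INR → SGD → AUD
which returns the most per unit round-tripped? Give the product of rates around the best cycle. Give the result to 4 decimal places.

1.1300

(1) 0.009363 × 7.087 × 17.03 = 1.13004
(2) 60.6 × 0.01583 × 1.113 = 1.06770
Highest is cycle (1) at 1.1300 (>1, arbitrage).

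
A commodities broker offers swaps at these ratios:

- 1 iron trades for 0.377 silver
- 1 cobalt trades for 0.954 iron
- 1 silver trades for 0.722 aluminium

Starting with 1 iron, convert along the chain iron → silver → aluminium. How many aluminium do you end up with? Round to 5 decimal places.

1 iron × 0.377 = 0.377 silver
0.377 silver × 0.722 = 0.272194 aluminium

0.27219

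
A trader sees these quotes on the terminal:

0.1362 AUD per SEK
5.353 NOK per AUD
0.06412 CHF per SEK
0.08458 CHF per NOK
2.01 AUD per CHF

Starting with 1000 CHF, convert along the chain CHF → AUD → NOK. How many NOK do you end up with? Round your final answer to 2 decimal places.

1000 CHF × 2.01 = 2010 AUD
2010 AUD × 5.353 = 10759.53 NOK

10759.53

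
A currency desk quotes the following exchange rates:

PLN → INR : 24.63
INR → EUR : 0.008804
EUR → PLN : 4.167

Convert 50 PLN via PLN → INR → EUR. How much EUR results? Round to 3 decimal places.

10.842

50 PLN × 24.63 = 1231.5 INR
1231.5 INR × 0.008804 = 10.842126 EUR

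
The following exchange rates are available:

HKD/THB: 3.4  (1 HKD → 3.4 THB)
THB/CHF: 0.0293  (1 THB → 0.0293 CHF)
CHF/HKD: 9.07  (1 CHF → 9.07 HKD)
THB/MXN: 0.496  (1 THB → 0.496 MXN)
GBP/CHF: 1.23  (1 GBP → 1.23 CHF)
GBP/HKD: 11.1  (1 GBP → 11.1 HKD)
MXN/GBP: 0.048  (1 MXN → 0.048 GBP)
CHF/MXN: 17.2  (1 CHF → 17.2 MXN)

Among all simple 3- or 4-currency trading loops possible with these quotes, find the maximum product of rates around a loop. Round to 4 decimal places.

CHF→MXN→GBP→CHF: 17.2 × 0.048 × 1.23 = 1.01549
CHF→HKD→THB→CHF: 9.07 × 3.4 × 0.0293 = 0.90355
MXN→GBP→HKD→THB→MXN: 0.048 × 11.1 × 3.4 × 0.496 = 0.89851
Maximum is CHF→MXN→GBP→CHF at 1.0155; arbitrage exists.

1.0155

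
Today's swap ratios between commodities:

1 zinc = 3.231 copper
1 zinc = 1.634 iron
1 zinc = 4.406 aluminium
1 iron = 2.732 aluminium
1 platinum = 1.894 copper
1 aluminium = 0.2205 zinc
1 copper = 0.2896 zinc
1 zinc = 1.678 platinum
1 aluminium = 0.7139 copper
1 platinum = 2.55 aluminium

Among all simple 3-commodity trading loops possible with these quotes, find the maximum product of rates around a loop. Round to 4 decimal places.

aluminium→zinc→iron→aluminium: 0.2205 × 1.634 × 2.732 = 0.98433
aluminium→zinc→platinum→aluminium: 0.2205 × 1.678 × 2.55 = 0.94350
copper→zinc→platinum→copper: 0.2896 × 1.678 × 1.894 = 0.92039
copper→zinc→aluminium→copper: 0.2896 × 4.406 × 0.7139 = 0.91092
Maximum is aluminium→zinc→iron→aluminium at 0.9843; no arbitrage — every cycle loses value.

0.9843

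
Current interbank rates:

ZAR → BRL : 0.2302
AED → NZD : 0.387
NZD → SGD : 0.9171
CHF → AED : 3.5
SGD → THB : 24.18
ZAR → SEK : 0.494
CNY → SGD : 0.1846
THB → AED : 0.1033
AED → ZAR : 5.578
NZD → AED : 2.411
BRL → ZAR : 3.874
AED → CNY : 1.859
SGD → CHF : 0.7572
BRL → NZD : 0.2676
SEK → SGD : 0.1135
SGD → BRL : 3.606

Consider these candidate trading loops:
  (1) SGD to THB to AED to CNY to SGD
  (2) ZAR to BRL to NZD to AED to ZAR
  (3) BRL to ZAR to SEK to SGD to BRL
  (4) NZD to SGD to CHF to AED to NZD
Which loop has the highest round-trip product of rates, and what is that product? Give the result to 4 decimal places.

0.9406

(1) 24.18 × 0.1033 × 1.859 × 0.1846 = 0.85717
(2) 0.2302 × 0.2676 × 2.411 × 5.578 = 0.82845
(3) 3.874 × 0.494 × 0.1135 × 3.606 = 0.78326
(4) 0.9171 × 0.7572 × 3.5 × 0.387 = 0.94060
Highest is cycle (4) at 0.9406 (≤1, no arbitrage).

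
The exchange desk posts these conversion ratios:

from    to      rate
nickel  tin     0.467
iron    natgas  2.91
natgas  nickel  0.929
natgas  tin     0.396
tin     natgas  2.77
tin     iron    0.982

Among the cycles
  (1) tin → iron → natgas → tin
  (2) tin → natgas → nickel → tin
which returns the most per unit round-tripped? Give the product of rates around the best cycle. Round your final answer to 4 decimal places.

(1) 0.982 × 2.91 × 0.396 = 1.13162
(2) 2.77 × 0.929 × 0.467 = 1.20175
Highest is cycle (2) at 1.2017 (>1, arbitrage).

1.2017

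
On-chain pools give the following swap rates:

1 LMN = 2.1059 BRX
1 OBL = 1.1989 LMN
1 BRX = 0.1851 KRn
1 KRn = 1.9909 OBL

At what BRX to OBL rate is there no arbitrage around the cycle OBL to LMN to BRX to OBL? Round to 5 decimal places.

0.39608

Known legs of the cycle: 1.1989 × 2.1059 = 2.52476351
For no arbitrage the full-cycle product must be 1, so the missing rate is 1 / 2.52476351 ≈ 0.3960767.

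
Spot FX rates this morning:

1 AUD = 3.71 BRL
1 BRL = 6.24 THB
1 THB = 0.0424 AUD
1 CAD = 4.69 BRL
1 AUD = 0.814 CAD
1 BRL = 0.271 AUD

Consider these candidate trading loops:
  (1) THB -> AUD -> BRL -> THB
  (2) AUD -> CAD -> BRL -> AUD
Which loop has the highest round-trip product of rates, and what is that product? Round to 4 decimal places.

1.0346

(1) 0.0424 × 3.71 × 6.24 = 0.98158
(2) 0.814 × 4.69 × 0.271 = 1.03459
Highest is cycle (2) at 1.0346 (>1, arbitrage).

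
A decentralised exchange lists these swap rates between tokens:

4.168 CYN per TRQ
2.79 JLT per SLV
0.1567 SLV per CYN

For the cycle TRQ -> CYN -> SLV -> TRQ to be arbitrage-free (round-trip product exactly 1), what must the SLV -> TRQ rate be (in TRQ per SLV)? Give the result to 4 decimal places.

1.5311

Known legs of the cycle: 4.168 × 0.1567 = 0.6531256
For no arbitrage the full-cycle product must be 1, so the missing rate is 1 / 0.6531256 ≈ 1.531099.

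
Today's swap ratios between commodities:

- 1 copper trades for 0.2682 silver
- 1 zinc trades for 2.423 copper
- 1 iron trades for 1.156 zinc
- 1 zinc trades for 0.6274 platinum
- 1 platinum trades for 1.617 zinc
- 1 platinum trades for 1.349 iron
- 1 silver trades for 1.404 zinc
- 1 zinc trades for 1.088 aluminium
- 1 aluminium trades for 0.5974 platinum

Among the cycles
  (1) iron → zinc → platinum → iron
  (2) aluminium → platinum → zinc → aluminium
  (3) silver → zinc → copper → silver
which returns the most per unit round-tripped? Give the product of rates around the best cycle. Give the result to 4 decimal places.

(1) 1.156 × 0.6274 × 1.349 = 0.97840
(2) 0.5974 × 1.617 × 1.088 = 1.05100
(3) 1.404 × 2.423 × 0.2682 = 0.91239
Highest is cycle (2) at 1.0510 (>1, arbitrage).

1.0510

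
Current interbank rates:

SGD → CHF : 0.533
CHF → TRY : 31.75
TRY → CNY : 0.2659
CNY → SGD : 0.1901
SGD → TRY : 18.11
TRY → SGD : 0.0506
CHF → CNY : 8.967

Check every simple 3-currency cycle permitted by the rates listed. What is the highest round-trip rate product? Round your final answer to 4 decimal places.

CNY→SGD→TRY→CNY: 0.1901 × 18.11 × 0.2659 = 0.91542
CNY→SGD→CHF→CNY: 0.1901 × 0.533 × 8.967 = 0.90857
SGD→CHF→TRY→SGD: 0.533 × 31.75 × 0.0506 = 0.85629
Maximum is CNY→SGD→TRY→CNY at 0.9154; no arbitrage — every cycle loses value.

0.9154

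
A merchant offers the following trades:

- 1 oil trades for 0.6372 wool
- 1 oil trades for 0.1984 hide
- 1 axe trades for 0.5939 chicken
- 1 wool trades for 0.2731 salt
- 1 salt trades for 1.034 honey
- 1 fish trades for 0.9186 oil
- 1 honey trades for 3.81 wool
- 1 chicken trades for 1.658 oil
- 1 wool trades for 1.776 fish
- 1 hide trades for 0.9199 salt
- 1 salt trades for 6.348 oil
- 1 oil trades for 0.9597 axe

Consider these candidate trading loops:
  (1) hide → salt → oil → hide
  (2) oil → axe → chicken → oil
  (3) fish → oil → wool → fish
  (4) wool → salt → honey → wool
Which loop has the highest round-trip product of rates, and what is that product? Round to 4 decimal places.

(1) 0.9199 × 6.348 × 0.1984 = 1.15856
(2) 0.9597 × 0.5939 × 1.658 = 0.94500
(3) 0.9186 × 0.6372 × 1.776 = 1.03955
(4) 0.2731 × 1.034 × 3.81 = 1.07589
Highest is cycle (1) at 1.1586 (>1, arbitrage).

1.1586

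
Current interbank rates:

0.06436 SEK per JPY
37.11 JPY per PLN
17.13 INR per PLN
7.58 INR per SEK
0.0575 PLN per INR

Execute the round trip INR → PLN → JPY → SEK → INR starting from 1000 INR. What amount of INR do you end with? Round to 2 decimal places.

1000 INR × 0.0575 = 57.5 PLN
57.5 PLN × 37.11 = 2133.825 JPY
2133.825 JPY × 0.06436 = 137.332977 SEK
137.332977 SEK × 7.58 = 1040.98396566 INR

1040.98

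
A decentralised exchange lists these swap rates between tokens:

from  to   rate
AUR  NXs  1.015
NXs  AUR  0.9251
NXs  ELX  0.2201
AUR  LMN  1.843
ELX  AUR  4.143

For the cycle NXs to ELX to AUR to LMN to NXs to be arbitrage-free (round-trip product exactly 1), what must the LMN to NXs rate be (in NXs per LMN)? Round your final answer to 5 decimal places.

Known legs of the cycle: 0.2201 × 4.143 × 1.843 = 1.6805843349
For no arbitrage the full-cycle product must be 1, so the missing rate is 1 / 1.6805843349 ≈ 0.5950311.

0.59503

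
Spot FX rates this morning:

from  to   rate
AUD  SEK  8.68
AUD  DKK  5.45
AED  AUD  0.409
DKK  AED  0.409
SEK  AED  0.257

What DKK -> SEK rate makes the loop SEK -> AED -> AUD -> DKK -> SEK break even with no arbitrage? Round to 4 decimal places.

1.7456

Known legs of the cycle: 0.257 × 0.409 × 5.45 = 0.57286585
For no arbitrage the full-cycle product must be 1, so the missing rate is 1 / 0.57286585 ≈ 1.745609.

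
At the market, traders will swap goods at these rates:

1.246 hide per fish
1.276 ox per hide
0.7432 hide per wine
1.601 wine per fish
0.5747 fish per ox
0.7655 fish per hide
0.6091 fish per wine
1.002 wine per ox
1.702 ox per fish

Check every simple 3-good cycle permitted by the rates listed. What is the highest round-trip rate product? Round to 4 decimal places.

wine→fish→ox→wine: 0.6091 × 1.702 × 1.002 = 1.03876
wine→hide→ox→wine: 0.7432 × 1.276 × 1.002 = 0.95022
fish→hide→ox→fish: 1.246 × 1.276 × 0.5747 = 0.91371
wine→hide→fish→wine: 0.7432 × 0.7655 × 1.601 = 0.91084
Maximum is wine→fish→ox→wine at 1.0388; arbitrage exists.

1.0388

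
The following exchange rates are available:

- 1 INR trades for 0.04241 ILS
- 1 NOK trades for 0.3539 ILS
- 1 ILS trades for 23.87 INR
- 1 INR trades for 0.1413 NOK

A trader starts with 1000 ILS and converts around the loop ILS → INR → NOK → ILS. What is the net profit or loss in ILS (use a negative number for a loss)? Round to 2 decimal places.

193.64

1000 ILS × 23.87 = 23870 INR
23870 INR × 0.1413 = 3372.831 NOK
3372.831 NOK × 0.3539 = 1193.6448909 ILS
Net change: 1193.6448909 − 1000 = 193.6448909 ILS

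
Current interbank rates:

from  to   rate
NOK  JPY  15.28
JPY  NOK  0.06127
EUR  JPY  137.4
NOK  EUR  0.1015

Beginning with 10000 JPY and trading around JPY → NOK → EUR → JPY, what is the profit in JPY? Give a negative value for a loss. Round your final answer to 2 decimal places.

10000 JPY × 0.06127 = 612.7 NOK
612.7 NOK × 0.1015 = 62.18905 EUR
62.18905 EUR × 137.4 = 8544.77547 JPY
Net change: 8544.77547 − 10000 = -1455.22453 JPY

-1455.22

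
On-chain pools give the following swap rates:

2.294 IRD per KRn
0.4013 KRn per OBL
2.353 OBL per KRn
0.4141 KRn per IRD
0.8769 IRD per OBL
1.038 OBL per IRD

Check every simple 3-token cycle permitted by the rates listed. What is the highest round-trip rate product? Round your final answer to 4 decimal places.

0.9556

OBL→KRn→IRD→OBL: 0.4013 × 2.294 × 1.038 = 0.95556
OBL→IRD→KRn→OBL: 0.8769 × 0.4141 × 2.353 = 0.85443
Maximum is OBL→KRn→IRD→OBL at 0.9556; no arbitrage — every cycle loses value.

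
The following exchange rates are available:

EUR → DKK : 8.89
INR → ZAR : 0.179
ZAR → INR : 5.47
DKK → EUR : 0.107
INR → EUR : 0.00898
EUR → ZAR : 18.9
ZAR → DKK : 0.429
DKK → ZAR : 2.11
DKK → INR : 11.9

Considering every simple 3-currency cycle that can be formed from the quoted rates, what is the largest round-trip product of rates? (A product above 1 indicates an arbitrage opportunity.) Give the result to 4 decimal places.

0.9500

EUR→DKK→INR→EUR: 8.89 × 11.9 × 0.00898 = 0.95000
EUR→ZAR→INR→EUR: 18.9 × 5.47 × 0.00898 = 0.92838
ZAR→DKK→INR→ZAR: 0.429 × 11.9 × 0.179 = 0.91381
EUR→ZAR→DKK→EUR: 18.9 × 0.429 × 0.107 = 0.86757
Maximum is EUR→DKK→INR→EUR at 0.9500; no arbitrage — every cycle loses value.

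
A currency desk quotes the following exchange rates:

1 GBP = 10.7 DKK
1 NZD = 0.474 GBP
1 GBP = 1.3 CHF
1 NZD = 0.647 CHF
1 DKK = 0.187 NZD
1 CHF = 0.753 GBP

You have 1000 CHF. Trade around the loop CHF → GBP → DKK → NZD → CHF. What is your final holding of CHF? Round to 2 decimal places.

974.82

1000 CHF × 0.753 = 753 GBP
753 GBP × 10.7 = 8057.1 DKK
8057.1 DKK × 0.187 = 1506.6777 NZD
1506.6777 NZD × 0.647 = 974.8204719 CHF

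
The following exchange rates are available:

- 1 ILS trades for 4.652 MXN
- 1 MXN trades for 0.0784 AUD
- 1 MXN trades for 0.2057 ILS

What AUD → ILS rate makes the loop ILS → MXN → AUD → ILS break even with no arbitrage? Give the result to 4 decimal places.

2.7419

Known legs of the cycle: 4.652 × 0.0784 = 0.3647168
For no arbitrage the full-cycle product must be 1, so the missing rate is 1 / 0.3647168 ≈ 2.741853.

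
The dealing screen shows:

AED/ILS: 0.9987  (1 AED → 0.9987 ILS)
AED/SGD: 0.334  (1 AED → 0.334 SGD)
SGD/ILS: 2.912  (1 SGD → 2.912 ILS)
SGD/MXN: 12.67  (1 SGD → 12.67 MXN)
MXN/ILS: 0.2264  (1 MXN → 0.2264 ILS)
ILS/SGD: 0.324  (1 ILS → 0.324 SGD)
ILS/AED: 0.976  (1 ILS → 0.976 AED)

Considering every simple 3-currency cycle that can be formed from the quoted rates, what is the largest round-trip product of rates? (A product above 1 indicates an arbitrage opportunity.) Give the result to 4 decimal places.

AED→SGD→ILS→AED: 0.334 × 2.912 × 0.976 = 0.94927
MXN→ILS→SGD→MXN: 0.2264 × 0.324 × 12.67 = 0.92939
Maximum is AED→SGD→ILS→AED at 0.9493; no arbitrage — every cycle loses value.

0.9493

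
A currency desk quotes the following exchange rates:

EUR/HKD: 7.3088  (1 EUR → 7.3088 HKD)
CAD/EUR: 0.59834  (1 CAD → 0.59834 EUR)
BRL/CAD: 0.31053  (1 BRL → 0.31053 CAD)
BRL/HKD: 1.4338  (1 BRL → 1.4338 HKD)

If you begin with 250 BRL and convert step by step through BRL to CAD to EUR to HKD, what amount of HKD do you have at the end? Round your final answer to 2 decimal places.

250 BRL × 0.31053 = 77.6325 CAD
77.6325 CAD × 0.59834 = 46.45063005 EUR
46.45063005 EUR × 7.3088 = 339.49836490944 HKD

339.50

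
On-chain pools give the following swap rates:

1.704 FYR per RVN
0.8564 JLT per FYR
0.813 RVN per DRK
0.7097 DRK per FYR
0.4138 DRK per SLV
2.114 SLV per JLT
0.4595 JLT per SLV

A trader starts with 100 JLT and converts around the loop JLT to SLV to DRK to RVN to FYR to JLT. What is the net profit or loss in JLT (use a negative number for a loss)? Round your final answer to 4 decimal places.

3.7844

100 JLT × 2.114 = 211.4 SLV
211.4 SLV × 0.4138 = 87.47732 DRK
87.47732 DRK × 0.813 = 71.11906116 RVN
71.11906116 RVN × 1.704 = 121.18688021664 FYR
121.18688021664 FYR × 0.8564 = 103.784444217530496 JLT
Net change: 103.784444217530496 − 100 = 3.784444217530496 JLT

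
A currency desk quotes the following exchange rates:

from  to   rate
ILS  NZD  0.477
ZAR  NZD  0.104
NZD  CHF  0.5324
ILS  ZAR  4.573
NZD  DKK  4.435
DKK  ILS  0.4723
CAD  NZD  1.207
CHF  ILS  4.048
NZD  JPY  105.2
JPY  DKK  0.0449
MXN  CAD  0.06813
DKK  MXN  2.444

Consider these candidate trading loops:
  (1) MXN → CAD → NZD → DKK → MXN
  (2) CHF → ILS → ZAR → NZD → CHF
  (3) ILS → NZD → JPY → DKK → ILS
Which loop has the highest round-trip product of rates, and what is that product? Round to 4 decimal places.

(1) 0.06813 × 1.207 × 4.435 × 2.444 = 0.89133
(2) 4.048 × 4.573 × 0.104 × 0.5324 = 1.02497
(3) 0.477 × 105.2 × 0.0449 × 0.4723 = 1.06414
Highest is cycle (3) at 1.0641 (>1, arbitrage).

1.0641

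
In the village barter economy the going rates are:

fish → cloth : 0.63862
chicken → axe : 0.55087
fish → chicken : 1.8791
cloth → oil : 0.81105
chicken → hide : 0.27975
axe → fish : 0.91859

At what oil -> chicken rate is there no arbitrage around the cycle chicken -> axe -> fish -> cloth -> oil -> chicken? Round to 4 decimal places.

Known legs of the cycle: 0.55087 × 0.91859 × 0.63862 × 0.81105 = 0.2620963536568602483
For no arbitrage the full-cycle product must be 1, so the missing rate is 1 / 0.2620963536568602483 ≈ 3.815391.

3.8154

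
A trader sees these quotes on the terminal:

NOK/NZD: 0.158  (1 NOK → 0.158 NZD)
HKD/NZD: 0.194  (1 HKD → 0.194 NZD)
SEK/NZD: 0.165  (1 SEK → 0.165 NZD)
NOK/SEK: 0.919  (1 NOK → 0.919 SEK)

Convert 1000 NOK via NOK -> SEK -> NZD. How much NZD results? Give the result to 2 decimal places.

151.64

1000 NOK × 0.919 = 919 SEK
919 SEK × 0.165 = 151.635 NZD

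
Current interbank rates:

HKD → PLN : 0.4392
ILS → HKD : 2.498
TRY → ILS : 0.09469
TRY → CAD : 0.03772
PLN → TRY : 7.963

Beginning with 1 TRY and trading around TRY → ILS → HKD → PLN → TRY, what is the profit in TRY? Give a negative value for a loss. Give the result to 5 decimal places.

-0.17275

1 TRY × 0.09469 = 0.09469 ILS
0.09469 ILS × 2.498 = 0.23653562 HKD
0.23653562 HKD × 0.4392 = 0.103886444304 PLN
0.103886444304 PLN × 7.963 = 0.827247755992752 TRY
Net change: 0.827247755992752 − 1 = -0.172752244007248 TRY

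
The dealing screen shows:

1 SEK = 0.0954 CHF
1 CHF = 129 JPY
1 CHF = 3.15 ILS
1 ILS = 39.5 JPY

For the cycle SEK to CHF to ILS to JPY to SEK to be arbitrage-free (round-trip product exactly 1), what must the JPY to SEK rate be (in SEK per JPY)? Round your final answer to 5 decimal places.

Known legs of the cycle: 0.0954 × 3.15 × 39.5 = 11.870145
For no arbitrage the full-cycle product must be 1, so the missing rate is 1 / 11.870145 ≈ 0.0842450.

0.08424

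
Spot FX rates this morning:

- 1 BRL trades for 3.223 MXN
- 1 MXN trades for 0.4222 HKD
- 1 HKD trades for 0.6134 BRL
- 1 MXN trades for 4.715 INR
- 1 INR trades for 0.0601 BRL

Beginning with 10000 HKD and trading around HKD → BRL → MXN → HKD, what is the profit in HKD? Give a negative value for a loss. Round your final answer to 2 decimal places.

-1653.16

10000 HKD × 0.6134 = 6134 BRL
6134 BRL × 3.223 = 19769.882 MXN
19769.882 MXN × 0.4222 = 8346.8441804 HKD
Net change: 8346.8441804 − 10000 = -1653.1558196 HKD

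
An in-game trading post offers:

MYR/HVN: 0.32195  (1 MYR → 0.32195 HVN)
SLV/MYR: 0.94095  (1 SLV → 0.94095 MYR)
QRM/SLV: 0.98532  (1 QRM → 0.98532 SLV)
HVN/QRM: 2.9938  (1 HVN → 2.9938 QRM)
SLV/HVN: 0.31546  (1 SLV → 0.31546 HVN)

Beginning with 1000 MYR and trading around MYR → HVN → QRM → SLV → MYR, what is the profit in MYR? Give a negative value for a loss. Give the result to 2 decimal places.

-106.38

1000 MYR × 0.32195 = 321.95 HVN
321.95 HVN × 2.9938 = 963.85391 QRM
963.85391 QRM × 0.98532 = 949.7045346012 SLV
949.7045346012 SLV × 0.94095 = 893.62448183299914 MYR
Net change: 893.62448183299914 − 1000 = -106.37551816700086 MYR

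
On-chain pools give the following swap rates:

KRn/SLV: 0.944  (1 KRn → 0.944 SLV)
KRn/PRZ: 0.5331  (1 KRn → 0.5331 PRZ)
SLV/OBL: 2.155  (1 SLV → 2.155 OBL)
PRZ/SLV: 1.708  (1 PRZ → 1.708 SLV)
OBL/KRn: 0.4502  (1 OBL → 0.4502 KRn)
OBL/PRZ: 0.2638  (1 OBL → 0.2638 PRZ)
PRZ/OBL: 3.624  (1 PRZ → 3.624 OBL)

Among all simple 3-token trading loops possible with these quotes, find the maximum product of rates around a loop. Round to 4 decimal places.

SLV→OBL→PRZ→SLV: 2.155 × 0.2638 × 1.708 = 0.97098
KRn→SLV→OBL→KRn: 0.944 × 2.155 × 0.4502 = 0.91585
KRn→PRZ→OBL→KRn: 0.5331 × 3.624 × 0.4502 = 0.86977
Maximum is SLV→OBL→PRZ→SLV at 0.9710; no arbitrage — every cycle loses value.

0.9710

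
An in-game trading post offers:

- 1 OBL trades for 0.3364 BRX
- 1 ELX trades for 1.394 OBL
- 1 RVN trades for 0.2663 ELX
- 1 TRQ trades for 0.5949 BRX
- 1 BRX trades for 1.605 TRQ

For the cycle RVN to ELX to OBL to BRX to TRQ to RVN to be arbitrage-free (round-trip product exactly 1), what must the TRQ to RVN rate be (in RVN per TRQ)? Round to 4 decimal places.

4.9892

Known legs of the cycle: 0.2663 × 1.394 × 0.3364 × 1.605 = 0.2004310326684
For no arbitrage the full-cycle product must be 1, so the missing rate is 1 / 0.2004310326684 ≈ 4.989247.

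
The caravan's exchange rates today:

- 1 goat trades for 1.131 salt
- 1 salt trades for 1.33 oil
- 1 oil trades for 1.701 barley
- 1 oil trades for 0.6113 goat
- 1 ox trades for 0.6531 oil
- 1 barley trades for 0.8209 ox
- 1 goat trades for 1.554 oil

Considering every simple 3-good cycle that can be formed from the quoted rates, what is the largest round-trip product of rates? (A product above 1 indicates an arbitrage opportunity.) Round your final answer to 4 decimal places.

0.9195

oil→goat→salt→oil: 0.6113 × 1.131 × 1.33 = 0.91954
oil→barley→ox→oil: 1.701 × 0.8209 × 0.6531 = 0.91196
Maximum is oil→goat→salt→oil at 0.9195; no arbitrage — every cycle loses value.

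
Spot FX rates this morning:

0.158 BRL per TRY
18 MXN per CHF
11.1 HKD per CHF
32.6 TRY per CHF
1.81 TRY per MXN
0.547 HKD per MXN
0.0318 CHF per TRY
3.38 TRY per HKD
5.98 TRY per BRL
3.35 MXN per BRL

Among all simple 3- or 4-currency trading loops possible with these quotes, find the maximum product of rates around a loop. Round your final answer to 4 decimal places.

1.1931

TRY→CHF→HKD→TRY: 0.0318 × 11.1 × 3.38 = 1.19307
TRY→CHF→MXN→HKD→TRY: 0.0318 × 18 × 0.547 × 3.38 = 1.05829
TRY→CHF→MXN→TRY: 0.0318 × 18 × 1.81 = 1.03604
TRY→BRL→MXN→HKD→TRY: 0.158 × 3.35 × 0.547 × 3.38 = 0.97860
TRY→BRL→MXN→TRY: 0.158 × 3.35 × 1.81 = 0.95803
Maximum is TRY→CHF→HKD→TRY at 1.1931; arbitrage exists.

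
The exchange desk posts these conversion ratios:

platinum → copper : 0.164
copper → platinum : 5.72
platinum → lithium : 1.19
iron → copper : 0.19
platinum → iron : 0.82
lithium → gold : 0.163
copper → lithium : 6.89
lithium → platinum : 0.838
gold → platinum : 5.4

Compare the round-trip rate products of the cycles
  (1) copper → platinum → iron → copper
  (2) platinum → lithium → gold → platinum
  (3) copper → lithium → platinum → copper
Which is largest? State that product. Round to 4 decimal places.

(1) 5.72 × 0.82 × 0.19 = 0.89118
(2) 1.19 × 0.163 × 5.4 = 1.04744
(3) 6.89 × 0.838 × 0.164 = 0.94691
Highest is cycle (2) at 1.0474 (>1, arbitrage).

1.0474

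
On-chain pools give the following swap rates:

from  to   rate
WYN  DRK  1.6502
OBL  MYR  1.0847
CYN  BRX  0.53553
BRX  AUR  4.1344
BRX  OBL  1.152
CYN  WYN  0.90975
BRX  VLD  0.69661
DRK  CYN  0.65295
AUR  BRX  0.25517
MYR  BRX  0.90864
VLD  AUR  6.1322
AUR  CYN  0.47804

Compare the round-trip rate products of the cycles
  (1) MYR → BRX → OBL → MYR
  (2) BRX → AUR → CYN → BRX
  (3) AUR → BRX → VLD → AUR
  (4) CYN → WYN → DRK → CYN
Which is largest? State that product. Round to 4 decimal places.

1.1354

(1) 0.90864 × 1.152 × 1.0847 = 1.13541
(2) 4.1344 × 0.47804 × 0.53553 = 1.05843
(3) 0.25517 × 0.69661 × 6.1322 = 1.09002
(4) 0.90975 × 1.6502 × 0.65295 = 0.98025
Highest is cycle (1) at 1.1354 (>1, arbitrage).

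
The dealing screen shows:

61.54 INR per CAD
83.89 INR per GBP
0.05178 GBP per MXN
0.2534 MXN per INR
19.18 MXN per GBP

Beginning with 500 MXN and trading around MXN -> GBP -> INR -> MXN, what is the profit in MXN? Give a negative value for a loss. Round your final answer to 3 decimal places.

500 MXN × 0.05178 = 25.89 GBP
25.89 GBP × 83.89 = 2171.9121 INR
2171.9121 INR × 0.2534 = 550.36252614 MXN
Net change: 550.36252614 − 500 = 50.36252614 MXN

50.363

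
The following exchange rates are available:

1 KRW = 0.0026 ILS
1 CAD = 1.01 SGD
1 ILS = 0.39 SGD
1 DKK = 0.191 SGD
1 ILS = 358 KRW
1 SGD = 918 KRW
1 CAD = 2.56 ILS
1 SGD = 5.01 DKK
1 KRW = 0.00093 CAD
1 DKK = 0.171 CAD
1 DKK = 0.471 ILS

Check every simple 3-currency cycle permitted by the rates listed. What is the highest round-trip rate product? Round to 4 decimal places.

0.9309

ILS→SGD→KRW→ILS: 0.39 × 918 × 0.0026 = 0.93085
ILS→SGD→DKK→ILS: 0.39 × 5.01 × 0.471 = 0.92029
SGD→DKK→CAD→SGD: 5.01 × 0.171 × 1.01 = 0.86528
SGD→KRW→CAD→SGD: 918 × 0.00093 × 1.01 = 0.86228
ILS→KRW→CAD→ILS: 358 × 0.00093 × 2.56 = 0.85233
Maximum is ILS→SGD→KRW→ILS at 0.9309; no arbitrage — every cycle loses value.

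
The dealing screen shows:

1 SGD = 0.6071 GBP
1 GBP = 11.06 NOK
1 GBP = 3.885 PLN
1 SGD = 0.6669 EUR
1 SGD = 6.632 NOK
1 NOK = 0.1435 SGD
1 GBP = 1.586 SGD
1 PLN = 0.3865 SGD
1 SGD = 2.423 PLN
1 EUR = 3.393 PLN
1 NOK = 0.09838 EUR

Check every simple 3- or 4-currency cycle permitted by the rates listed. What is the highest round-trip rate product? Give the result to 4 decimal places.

0.9635

NOK→SGD→GBP→NOK: 0.1435 × 0.6071 × 11.06 = 0.96353
GBP→PLN→SGD→GBP: 3.885 × 0.3865 × 0.6071 = 0.91159
PLN→SGD→EUR→PLN: 0.3865 × 0.6669 × 3.393 = 0.87457
NOK→EUR→PLN→SGD→NOK: 0.09838 × 3.393 × 0.3865 × 6.632 = 0.85563
Maximum is NOK→SGD→GBP→NOK at 0.9635; no arbitrage — every cycle loses value.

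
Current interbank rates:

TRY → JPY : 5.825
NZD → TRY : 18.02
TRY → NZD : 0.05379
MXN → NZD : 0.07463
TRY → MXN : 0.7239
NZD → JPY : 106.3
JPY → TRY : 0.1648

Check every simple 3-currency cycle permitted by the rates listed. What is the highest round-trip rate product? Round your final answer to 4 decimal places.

0.9735

MXN→NZD→TRY→MXN: 0.07463 × 18.02 × 0.7239 = 0.97352
TRY→NZD→JPY→TRY: 0.05379 × 106.3 × 0.1648 = 0.94231
Maximum is MXN→NZD→TRY→MXN at 0.9735; no arbitrage — every cycle loses value.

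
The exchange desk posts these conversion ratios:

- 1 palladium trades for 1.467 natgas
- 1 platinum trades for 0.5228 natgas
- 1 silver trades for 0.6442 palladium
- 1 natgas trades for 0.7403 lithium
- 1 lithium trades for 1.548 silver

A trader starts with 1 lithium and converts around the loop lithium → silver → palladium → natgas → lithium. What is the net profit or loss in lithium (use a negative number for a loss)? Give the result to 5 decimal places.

1 lithium × 1.548 = 1.548 silver
1.548 silver × 0.6442 = 0.9972216 palladium
0.9972216 palladium × 1.467 = 1.4629240872 natgas
1.4629240872 natgas × 0.7403 = 1.08300270175416 lithium
Net change: 1.08300270175416 − 1 = 0.08300270175416 lithium

0.08300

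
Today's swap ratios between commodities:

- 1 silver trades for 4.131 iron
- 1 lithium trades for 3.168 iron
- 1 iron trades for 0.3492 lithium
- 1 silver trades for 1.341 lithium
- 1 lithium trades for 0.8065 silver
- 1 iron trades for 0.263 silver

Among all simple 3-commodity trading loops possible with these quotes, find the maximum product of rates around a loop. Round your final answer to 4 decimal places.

1.1634

silver→iron→lithium→silver: 4.131 × 0.3492 × 0.8065 = 1.16341
silver→lithium→iron→silver: 1.341 × 3.168 × 0.263 = 1.11730
Maximum is silver→iron→lithium→silver at 1.1634; arbitrage exists.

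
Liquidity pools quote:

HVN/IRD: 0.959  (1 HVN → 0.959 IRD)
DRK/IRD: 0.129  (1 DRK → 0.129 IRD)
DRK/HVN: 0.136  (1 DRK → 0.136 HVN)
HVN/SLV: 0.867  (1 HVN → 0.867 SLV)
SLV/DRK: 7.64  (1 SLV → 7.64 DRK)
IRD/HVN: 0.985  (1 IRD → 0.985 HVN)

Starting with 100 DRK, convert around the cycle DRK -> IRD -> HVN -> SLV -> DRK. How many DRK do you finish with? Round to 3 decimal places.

100 DRK × 0.129 = 12.9 IRD
12.9 IRD × 0.985 = 12.7065 HVN
12.7065 HVN × 0.867 = 11.0165355 SLV
11.0165355 SLV × 7.64 = 84.16633122 DRK

84.166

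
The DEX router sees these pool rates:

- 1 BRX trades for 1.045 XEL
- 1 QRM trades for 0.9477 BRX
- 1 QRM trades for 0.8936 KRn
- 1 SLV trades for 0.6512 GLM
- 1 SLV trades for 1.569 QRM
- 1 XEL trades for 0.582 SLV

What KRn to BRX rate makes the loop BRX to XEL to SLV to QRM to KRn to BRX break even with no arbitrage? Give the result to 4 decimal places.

Known legs of the cycle: 1.045 × 0.582 × 1.569 × 0.8936 = 0.852717898296
For no arbitrage the full-cycle product must be 1, so the missing rate is 1 / 0.852717898296 ≈ 1.172721.

1.1727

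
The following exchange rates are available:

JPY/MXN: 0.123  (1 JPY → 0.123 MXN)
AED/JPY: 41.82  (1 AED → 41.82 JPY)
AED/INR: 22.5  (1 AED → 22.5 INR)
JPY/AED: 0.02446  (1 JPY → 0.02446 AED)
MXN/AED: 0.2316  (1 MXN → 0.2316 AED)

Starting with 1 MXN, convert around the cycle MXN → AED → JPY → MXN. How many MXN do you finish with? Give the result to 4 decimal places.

1 MXN × 0.2316 = 0.2316 AED
0.2316 AED × 41.82 = 9.685512 JPY
9.685512 JPY × 0.123 = 1.191317976 MXN

1.1913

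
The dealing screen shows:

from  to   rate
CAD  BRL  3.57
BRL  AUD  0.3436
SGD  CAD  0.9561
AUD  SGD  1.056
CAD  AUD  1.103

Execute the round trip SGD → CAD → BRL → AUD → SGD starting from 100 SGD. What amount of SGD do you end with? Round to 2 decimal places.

123.85

100 SGD × 0.9561 = 95.61 CAD
95.61 CAD × 3.57 = 341.3277 BRL
341.3277 BRL × 0.3436 = 117.28019772 AUD
117.28019772 AUD × 1.056 = 123.84788879232 SGD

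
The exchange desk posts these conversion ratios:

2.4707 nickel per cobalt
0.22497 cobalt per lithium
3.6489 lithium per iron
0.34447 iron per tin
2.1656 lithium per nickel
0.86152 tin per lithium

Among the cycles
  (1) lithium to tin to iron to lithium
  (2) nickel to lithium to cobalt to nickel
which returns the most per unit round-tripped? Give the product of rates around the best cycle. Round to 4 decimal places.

(1) 0.86152 × 0.34447 × 3.6489 = 1.08288
(2) 2.1656 × 0.22497 × 2.4707 = 1.20371
Highest is cycle (2) at 1.2037 (>1, arbitrage).

1.2037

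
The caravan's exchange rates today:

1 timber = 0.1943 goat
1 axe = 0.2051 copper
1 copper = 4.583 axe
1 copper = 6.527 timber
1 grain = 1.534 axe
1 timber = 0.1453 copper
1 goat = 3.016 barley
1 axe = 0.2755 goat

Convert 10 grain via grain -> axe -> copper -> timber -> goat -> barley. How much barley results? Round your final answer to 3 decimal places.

12.034

10 grain × 1.534 = 15.34 axe
15.34 axe × 0.2051 = 3.146234 copper
3.146234 copper × 6.527 = 20.535469318 timber
20.535469318 timber × 0.1943 = 3.9900416884874 goat
3.9900416884874 goat × 3.016 = 12.0339657324779984 barley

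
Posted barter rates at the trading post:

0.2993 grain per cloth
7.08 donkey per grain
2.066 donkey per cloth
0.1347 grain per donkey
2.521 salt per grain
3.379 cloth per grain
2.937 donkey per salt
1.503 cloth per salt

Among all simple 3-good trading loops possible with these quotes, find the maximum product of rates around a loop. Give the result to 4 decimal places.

1.1341

cloth→grain→salt→cloth: 0.2993 × 2.521 × 1.503 = 1.13407
donkey→grain→salt→donkey: 0.1347 × 2.521 × 2.937 = 0.99734
donkey→grain→cloth→donkey: 0.1347 × 3.379 × 2.066 = 0.94034
Maximum is cloth→grain→salt→cloth at 1.1341; arbitrage exists.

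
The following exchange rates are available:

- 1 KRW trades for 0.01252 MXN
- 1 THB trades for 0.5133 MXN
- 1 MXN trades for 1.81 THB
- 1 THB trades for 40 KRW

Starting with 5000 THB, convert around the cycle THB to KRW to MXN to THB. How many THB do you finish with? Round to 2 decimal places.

5000 THB × 40 = 200000 KRW
200000 KRW × 0.01252 = 2504 MXN
2504 MXN × 1.81 = 4532.24 THB

4532.24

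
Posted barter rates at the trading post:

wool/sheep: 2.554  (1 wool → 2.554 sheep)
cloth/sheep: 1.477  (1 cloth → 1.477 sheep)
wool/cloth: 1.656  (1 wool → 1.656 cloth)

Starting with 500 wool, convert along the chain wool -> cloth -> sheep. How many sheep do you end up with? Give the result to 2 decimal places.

1222.96

500 wool × 1.656 = 828 cloth
828 cloth × 1.477 = 1222.956 sheep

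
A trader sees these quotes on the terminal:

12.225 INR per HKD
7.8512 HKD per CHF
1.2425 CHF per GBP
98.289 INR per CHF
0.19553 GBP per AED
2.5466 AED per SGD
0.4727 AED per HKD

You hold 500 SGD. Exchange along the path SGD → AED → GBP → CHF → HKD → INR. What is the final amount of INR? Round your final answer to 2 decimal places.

29691.04

500 SGD × 2.5466 = 1273.3 AED
1273.3 AED × 0.19553 = 248.968349 GBP
248.968349 GBP × 1.2425 = 309.3431736325 CHF
309.3431736325 CHF × 7.8512 = 2428.715124823484 HKD
2428.715124823484 HKD × 12.225 = 29691.0424009670919 INR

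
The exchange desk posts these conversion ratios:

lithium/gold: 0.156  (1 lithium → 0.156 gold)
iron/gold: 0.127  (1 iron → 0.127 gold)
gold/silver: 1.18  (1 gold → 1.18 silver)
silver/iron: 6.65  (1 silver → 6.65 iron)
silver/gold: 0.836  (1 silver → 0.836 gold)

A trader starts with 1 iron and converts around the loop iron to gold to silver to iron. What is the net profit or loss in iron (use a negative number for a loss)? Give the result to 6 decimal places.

1 iron × 0.127 = 0.127 gold
0.127 gold × 1.18 = 0.14986 silver
0.14986 silver × 6.65 = 0.996569 iron
Net change: 0.996569 − 1 = -0.003431 iron

-0.003431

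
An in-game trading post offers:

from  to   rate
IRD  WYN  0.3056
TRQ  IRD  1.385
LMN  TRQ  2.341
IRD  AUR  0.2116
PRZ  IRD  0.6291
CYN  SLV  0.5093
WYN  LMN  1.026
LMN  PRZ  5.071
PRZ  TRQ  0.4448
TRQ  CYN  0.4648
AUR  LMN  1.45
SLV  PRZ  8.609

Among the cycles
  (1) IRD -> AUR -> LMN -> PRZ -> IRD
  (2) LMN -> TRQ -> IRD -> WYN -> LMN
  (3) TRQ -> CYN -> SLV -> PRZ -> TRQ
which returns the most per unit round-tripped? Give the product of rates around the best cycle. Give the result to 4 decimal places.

(1) 0.2116 × 1.45 × 5.071 × 0.6291 = 0.97881
(2) 2.341 × 1.385 × 0.3056 × 1.026 = 1.01660
(3) 0.4648 × 0.5093 × 8.609 × 0.4448 = 0.90648
Highest is cycle (2) at 1.0166 (>1, arbitrage).

1.0166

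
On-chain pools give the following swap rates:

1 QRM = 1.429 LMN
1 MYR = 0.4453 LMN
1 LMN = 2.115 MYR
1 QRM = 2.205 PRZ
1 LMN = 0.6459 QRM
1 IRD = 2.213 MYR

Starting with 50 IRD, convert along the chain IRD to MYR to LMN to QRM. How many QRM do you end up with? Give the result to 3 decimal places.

31.825

50 IRD × 2.213 = 110.65 MYR
110.65 MYR × 0.4453 = 49.272445 LMN
49.272445 LMN × 0.6459 = 31.8250722255 QRM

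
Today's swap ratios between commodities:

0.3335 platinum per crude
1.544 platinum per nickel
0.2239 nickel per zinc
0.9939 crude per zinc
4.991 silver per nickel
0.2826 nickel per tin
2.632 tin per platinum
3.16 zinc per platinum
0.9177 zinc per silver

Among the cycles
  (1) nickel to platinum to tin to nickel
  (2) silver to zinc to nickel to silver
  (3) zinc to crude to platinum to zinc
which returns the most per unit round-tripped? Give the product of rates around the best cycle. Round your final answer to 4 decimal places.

(1) 1.544 × 2.632 × 0.2826 = 1.14843
(2) 0.9177 × 0.2239 × 4.991 = 1.02552
(3) 0.9939 × 0.3335 × 3.16 = 1.04743
Highest is cycle (1) at 1.1484 (>1, arbitrage).

1.1484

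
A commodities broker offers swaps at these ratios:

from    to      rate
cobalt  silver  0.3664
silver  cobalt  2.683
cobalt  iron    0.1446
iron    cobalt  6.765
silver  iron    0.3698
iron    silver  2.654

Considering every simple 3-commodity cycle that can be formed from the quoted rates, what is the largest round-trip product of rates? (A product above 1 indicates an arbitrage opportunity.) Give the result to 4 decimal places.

silver→cobalt→iron→silver: 2.683 × 0.1446 × 2.654 = 1.02965
silver→iron→cobalt→silver: 0.3698 × 6.765 × 0.3664 = 0.91662
Maximum is silver→cobalt→iron→silver at 1.0297; arbitrage exists.

1.0297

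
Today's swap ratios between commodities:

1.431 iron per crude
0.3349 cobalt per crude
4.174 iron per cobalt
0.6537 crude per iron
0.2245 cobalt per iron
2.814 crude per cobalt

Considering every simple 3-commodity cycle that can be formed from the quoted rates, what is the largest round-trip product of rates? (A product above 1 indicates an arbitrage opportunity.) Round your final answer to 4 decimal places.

0.9138

crude→cobalt→iron→crude: 0.3349 × 4.174 × 0.6537 = 0.91379
crude→iron→cobalt→crude: 1.431 × 0.2245 × 2.814 = 0.90402
Maximum is crude→cobalt→iron→crude at 0.9138; no arbitrage — every cycle loses value.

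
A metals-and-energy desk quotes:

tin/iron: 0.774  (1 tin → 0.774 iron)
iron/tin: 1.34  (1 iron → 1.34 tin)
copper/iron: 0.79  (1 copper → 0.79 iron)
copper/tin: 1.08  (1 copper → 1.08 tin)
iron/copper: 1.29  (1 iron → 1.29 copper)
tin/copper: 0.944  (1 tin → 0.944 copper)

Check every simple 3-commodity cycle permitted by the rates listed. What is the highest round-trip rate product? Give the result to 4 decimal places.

copper→tin→iron→copper: 1.08 × 0.774 × 1.29 = 1.07834
copper→iron→tin→copper: 0.79 × 1.34 × 0.944 = 0.99932
Maximum is copper→tin→iron→copper at 1.0783; arbitrage exists.

1.0783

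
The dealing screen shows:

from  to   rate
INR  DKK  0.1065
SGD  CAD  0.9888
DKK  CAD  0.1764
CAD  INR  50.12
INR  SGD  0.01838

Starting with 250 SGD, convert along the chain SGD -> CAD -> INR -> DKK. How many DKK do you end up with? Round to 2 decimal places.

250 SGD × 0.9888 = 247.2 CAD
247.2 CAD × 50.12 = 12389.664 INR
12389.664 INR × 0.1065 = 1319.499216 DKK

1319.50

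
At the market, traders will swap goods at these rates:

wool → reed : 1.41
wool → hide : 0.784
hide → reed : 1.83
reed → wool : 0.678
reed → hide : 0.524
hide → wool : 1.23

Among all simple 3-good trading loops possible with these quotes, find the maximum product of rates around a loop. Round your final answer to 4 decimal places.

hide→reed→wool→hide: 1.83 × 0.678 × 0.784 = 0.97274
hide→wool→reed→hide: 1.23 × 1.41 × 0.524 = 0.90877
Maximum is hide→reed→wool→hide at 0.9727; no arbitrage — every cycle loses value.

0.9727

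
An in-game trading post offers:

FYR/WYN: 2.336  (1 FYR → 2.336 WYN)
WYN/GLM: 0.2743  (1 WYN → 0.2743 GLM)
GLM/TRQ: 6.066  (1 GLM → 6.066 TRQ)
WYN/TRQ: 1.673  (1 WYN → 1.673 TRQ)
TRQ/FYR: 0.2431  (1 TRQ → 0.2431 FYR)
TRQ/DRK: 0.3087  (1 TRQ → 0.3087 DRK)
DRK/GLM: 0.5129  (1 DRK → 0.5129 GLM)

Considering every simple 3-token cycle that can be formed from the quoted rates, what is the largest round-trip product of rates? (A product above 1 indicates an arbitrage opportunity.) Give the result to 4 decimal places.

TRQ→DRK→GLM→TRQ: 0.3087 × 0.5129 × 6.066 = 0.96044
WYN→TRQ→FYR→WYN: 1.673 × 0.2431 × 2.336 = 0.95007
Maximum is TRQ→DRK→GLM→TRQ at 0.9604; no arbitrage — every cycle loses value.

0.9604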